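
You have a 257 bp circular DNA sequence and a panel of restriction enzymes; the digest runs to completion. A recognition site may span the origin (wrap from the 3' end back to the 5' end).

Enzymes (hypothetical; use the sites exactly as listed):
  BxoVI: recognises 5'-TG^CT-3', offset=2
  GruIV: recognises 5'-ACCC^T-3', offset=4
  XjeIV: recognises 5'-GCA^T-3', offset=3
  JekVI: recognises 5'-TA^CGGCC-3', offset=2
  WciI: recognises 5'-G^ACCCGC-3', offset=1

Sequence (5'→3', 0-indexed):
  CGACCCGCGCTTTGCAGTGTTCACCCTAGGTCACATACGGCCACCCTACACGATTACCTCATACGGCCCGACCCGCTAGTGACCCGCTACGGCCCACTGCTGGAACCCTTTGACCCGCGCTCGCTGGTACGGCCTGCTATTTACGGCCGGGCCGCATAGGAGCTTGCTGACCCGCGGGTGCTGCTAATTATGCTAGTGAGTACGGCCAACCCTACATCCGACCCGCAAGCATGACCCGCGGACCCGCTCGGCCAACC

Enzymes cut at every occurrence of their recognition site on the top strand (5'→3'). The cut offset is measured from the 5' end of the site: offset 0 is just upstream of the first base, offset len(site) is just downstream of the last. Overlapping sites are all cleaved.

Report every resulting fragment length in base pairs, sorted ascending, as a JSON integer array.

[2,3,3,4,7,7,7,8,8,8,9,9,9,10,10,10,10,11,11,11,11,13,17,17,18,24]

Per-enzyme occurrences:
  BxoVI (TGCT, off=2): starts [97, 134, 164, 178, 181, 190] → cuts [99, 136, 166, 180, 183, 192]
  GruIV (ACCCT, off=4): starts [22, 42, 104, 208] → cuts [26, 46, 108, 212]
  XjeIV (GCAT, off=3): starts [153, 228] → cuts [156, 231]
  JekVI (TACGGCC, off=2): starts [35, 61, 87, 127, 141, 200] → cuts [37, 63, 89, 129, 143, 202]
  WciI (GACCCGC, off=1): starts [1, 69, 80, 111, 168, 219, 232, 240] → cuts [2, 70, 81, 112, 169, 220, 233, 241]

Pooled cuts: [2, 26, 37, 46, 63, 70, 81, 89, 99, 108, 112, 129, 136, 143, 156, 166, 169, 180, 183, 192, 202, 212, 220, 231, 233, 241]

Fragments:
  2→26: 24 bp
  26→37: 11 bp
  37→46: 9 bp
  46→63: 17 bp
  63→70: 7 bp
  70→81: 11 bp
  81→89: 8 bp
  89→99: 10 bp
  99→108: 9 bp
  108→112: 4 bp
  112→129: 17 bp
  129→136: 7 bp
  136→143: 7 bp
  143→156: 13 bp
  156→166: 10 bp
  166→169: 3 bp
  169→180: 11 bp
  180→183: 3 bp
  183→192: 9 bp
  192→202: 10 bp
  202→212: 10 bp
  212→220: 8 bp
  220→231: 11 bp
  231→233: 2 bp
  233→241: 8 bp
  241→2 (wrap): 257-241+2 = 18 bp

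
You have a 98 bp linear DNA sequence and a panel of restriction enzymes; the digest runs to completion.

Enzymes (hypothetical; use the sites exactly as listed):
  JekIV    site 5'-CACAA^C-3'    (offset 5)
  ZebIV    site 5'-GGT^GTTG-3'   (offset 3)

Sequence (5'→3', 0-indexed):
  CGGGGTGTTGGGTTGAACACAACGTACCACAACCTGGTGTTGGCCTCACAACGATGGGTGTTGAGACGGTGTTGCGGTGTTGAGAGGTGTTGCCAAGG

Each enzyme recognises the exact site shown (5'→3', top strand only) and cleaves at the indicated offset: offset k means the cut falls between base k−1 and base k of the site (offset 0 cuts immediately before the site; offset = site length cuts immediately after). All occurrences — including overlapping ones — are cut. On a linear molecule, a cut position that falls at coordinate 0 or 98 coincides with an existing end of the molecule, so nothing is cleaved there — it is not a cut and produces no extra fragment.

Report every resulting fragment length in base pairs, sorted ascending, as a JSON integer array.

Per-enzyme occurrences:
  JekIV (CACAAC, off=5): starts [17, 27, 46] → cuts [22, 32, 51]
  ZebIV (GGTGTTG, off=3): starts [3, 35, 56, 67, 75, 85] → cuts [6, 38, 59, 70, 78, 88]

All cut coordinates (distinct, sorted): [6, 22, 32, 38, 51, 59, 70, 78, 88]

Fragment lengths:
  [0,6): 6 bp
  [6,22): 16 bp
  [22,32): 10 bp
  [32,38): 6 bp
  [38,51): 13 bp
  [51,59): 8 bp
  [59,70): 11 bp
  [70,78): 8 bp
  [78,88): 10 bp
  [88,98): 10 bp

[6,6,8,8,10,10,10,11,13,16]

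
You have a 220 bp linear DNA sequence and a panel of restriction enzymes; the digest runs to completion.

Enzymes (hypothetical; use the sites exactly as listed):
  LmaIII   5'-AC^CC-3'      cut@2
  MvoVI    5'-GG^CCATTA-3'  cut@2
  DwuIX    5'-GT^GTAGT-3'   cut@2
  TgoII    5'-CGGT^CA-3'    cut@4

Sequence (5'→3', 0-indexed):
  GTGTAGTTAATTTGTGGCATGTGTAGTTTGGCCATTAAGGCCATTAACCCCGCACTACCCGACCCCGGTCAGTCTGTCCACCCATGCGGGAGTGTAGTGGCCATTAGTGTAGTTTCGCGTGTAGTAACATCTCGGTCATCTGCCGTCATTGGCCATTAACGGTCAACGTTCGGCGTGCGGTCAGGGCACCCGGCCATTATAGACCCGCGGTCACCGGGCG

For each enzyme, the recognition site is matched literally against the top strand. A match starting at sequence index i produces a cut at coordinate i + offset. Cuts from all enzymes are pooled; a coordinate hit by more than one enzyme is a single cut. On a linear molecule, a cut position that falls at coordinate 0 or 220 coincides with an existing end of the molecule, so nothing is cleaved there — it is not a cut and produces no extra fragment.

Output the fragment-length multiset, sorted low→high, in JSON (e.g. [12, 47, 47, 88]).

[2,4,5,6,7,7,8,8,8,9,9,9,10,11,11,12,12,12,16,16,18,20]

Per-enzyme occurrences:
  LmaIII (ACCC, off=2): starts [46, 56, 61, 79, 187, 202] → cuts [48, 58, 63, 81, 189, 204]
  MvoVI (GGCCATTA, off=2): starts [29, 38, 98, 150, 191] → cuts [31, 40, 100, 152, 193]
  DwuIX (GTGTAGT, off=2): starts [0, 20, 91, 106, 118] → cuts [2, 22, 93, 108, 120]
  TgoII (CGGTCA, off=4): starts [65, 132, 159, 177, 207] → cuts [69, 136, 163, 181, 211]

All cut coordinates (distinct, sorted): [2, 22, 31, 40, 48, 58, 63, 69, 81, 93, 100, 108, 120, 136, 152, 163, 181, 189, 193, 204, 211]

Fragment lengths:
  [0,2): 2 bp
  [2,22): 20 bp
  [22,31): 9 bp
  [31,40): 9 bp
  [40,48): 8 bp
  [48,58): 10 bp
  [58,63): 5 bp
  [63,69): 6 bp
  [69,81): 12 bp
  [81,93): 12 bp
  [93,100): 7 bp
  [100,108): 8 bp
  [108,120): 12 bp
  [120,136): 16 bp
  [136,152): 16 bp
  [152,163): 11 bp
  [163,181): 18 bp
  [181,189): 8 bp
  [189,193): 4 bp
  [193,204): 11 bp
  [204,211): 7 bp
  [211,220): 9 bp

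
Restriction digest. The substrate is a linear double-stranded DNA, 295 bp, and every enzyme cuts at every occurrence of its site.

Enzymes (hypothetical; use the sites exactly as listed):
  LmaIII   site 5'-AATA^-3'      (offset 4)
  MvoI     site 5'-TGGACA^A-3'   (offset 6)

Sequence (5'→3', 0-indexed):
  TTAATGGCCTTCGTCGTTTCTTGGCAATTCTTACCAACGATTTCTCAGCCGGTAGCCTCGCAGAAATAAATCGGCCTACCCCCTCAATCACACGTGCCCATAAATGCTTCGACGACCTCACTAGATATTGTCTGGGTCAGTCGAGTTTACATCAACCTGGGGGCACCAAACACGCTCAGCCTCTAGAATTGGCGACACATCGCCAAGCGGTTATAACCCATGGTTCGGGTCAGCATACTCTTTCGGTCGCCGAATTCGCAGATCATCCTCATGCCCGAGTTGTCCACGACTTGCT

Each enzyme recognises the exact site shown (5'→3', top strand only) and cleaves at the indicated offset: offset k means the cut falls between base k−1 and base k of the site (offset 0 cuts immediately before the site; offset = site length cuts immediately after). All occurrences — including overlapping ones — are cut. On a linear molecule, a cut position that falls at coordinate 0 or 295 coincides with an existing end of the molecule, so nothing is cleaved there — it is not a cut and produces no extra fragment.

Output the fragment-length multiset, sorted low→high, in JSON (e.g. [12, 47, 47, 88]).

[68,227]

Per-enzyme occurrences:
  LmaIII (AATA, off=4): starts [64] → cuts [68]
  MvoI (TGGACAA, off=6): no sites

All cut coordinates (distinct, sorted): [68]

Fragments:
  [0,68): 68 bp
  [68,295): 227 bp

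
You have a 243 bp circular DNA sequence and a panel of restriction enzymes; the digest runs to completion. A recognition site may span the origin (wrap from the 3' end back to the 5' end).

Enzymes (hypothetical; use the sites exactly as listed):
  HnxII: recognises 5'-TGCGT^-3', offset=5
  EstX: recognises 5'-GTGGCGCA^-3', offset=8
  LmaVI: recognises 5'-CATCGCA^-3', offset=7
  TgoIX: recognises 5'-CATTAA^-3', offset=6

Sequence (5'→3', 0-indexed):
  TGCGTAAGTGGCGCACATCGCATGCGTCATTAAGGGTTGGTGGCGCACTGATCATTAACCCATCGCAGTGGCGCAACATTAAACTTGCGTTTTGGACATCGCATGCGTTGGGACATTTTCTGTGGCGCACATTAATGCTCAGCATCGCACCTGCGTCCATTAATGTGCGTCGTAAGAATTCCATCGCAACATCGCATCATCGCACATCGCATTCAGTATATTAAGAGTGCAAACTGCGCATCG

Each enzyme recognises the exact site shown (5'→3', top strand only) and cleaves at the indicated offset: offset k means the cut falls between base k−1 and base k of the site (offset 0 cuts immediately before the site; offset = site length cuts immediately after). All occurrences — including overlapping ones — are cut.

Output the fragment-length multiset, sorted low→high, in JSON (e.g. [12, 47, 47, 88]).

Per-enzyme occurrences:
  HnxII (TGCGT, off=5): starts [0, 22, 85, 103, 151, 165] → cuts [5, 27, 90, 108, 156, 170]
  EstX (GTGGCGCA, off=8): starts [7, 39, 67, 121] → cuts [15, 47, 75, 129]
  LmaVI (CATCGCA, off=7): starts [15, 60, 96, 142, 181, 189, 197, 204] → cuts [22, 67, 103, 149, 188, 196, 204, 211]
  TgoIX (CATTAA, off=6): starts [27, 52, 76, 129, 157] → cuts [33, 58, 82, 135, 163]

All cut coordinates (distinct, sorted): [5, 15, 22, 27, 33, 47, 58, 67, 75, 82, 90, 103, 108, 129, 135, 149, 156, 163, 170, 188, 196, 204, 211]

Fragment lengths:
  5→15: 10 bp
  15→22: 7 bp
  22→27: 5 bp
  27→33: 6 bp
  33→47: 14 bp
  47→58: 11 bp
  58→67: 9 bp
  67→75: 8 bp
  75→82: 7 bp
  82→90: 8 bp
  90→103: 13 bp
  103→108: 5 bp
  108→129: 21 bp
  129→135: 6 bp
  135→149: 14 bp
  149→156: 7 bp
  156→163: 7 bp
  163→170: 7 bp
  170→188: 18 bp
  188→196: 8 bp
  196→204: 8 bp
  204→211: 7 bp
  211→5 (wrap): 243-211+5 = 37 bp

[5,5,6,6,7,7,7,7,7,7,8,8,8,8,9,10,11,13,14,14,18,21,37]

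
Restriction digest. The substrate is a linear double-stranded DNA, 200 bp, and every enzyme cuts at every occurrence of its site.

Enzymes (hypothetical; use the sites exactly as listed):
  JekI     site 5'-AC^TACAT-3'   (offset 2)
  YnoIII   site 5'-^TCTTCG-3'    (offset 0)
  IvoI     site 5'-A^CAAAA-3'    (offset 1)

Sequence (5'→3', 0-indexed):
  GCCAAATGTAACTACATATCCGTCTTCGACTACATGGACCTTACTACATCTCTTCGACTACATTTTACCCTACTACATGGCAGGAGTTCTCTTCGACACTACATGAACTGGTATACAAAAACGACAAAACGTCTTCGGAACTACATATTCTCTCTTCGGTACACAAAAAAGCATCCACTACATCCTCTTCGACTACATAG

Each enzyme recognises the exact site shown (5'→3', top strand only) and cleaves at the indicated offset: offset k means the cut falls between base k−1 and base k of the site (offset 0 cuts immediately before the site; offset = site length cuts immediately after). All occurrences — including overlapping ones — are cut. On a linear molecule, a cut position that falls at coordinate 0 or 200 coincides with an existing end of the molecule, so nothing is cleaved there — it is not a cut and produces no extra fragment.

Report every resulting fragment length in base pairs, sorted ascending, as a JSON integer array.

Site scan:
  JekI ACTACAT/2: at [10, 28, 42, 56, 71, 97, 139, 176, 191] ⇒ [12, 30, 44, 58, 73, 99, 141, 178, 193]
  YnoIII TCTTCG/0: at [22, 50, 89, 131, 152, 185] ⇒ [22, 50, 89, 131, 152, 185]
  IvoI ACAAAA/1: at [114, 123, 162] ⇒ [115, 124, 163]

Pooled cuts: [12, 22, 30, 44, 50, 58, 73, 89, 99, 115, 124, 131, 141, 152, 163, 178, 185, 193]

Fragments:
  [0,12): 12 bp
  [12,22): 10 bp
  [22,30): 8 bp
  [30,44): 14 bp
  [44,50): 6 bp
  [50,58): 8 bp
  [58,73): 15 bp
  [73,89): 16 bp
  [89,99): 10 bp
  [99,115): 16 bp
  [115,124): 9 bp
  [124,131): 7 bp
  [131,141): 10 bp
  [141,152): 11 bp
  [152,163): 11 bp
  [163,178): 15 bp
  [178,185): 7 bp
  [185,193): 8 bp
  [193,200): 7 bp

[6,7,7,7,8,8,8,9,10,10,10,11,11,12,14,15,15,16,16]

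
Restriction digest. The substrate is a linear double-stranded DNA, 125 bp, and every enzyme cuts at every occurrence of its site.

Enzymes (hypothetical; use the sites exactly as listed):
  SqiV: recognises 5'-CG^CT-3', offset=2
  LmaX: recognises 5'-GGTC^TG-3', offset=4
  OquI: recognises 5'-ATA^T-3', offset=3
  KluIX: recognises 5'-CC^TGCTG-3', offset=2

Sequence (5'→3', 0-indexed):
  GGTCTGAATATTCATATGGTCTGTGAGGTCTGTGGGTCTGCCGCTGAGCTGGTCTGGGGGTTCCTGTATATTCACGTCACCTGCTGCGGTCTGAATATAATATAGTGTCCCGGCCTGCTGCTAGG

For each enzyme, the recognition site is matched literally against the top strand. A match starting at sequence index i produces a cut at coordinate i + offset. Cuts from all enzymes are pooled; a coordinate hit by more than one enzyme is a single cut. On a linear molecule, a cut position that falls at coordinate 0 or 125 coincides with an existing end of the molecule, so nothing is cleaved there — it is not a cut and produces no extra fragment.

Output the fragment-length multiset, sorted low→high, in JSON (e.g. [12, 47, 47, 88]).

Site scan:
  SqiV (CGCT, off=2): starts [41] → cuts [43]
  LmaX (GGTCTG, off=4): starts [0, 17, 26, 34, 50, 87] → cuts [4, 21, 30, 38, 54, 91]
  OquI (ATAT, off=3): starts [7, 13, 67, 94, 99] → cuts [10, 16, 70, 97, 102]
  KluIX (CCTGCTG, off=2): starts [79, 113] → cuts [81, 115]

All cut coordinates (distinct, sorted): [4, 10, 16, 21, 30, 38, 43, 54, 70, 81, 91, 97, 102, 115]

Fragment lengths:
  [0,4): 4 bp
  [4,10): 6 bp
  [10,16): 6 bp
  [16,21): 5 bp
  [21,30): 9 bp
  [30,38): 8 bp
  [38,43): 5 bp
  [43,54): 11 bp
  [54,70): 16 bp
  [70,81): 11 bp
  [81,91): 10 bp
  [91,97): 6 bp
  [97,102): 5 bp
  [102,115): 13 bp
  [115,125): 10 bp

[4,5,5,5,6,6,6,8,9,10,10,11,11,13,16]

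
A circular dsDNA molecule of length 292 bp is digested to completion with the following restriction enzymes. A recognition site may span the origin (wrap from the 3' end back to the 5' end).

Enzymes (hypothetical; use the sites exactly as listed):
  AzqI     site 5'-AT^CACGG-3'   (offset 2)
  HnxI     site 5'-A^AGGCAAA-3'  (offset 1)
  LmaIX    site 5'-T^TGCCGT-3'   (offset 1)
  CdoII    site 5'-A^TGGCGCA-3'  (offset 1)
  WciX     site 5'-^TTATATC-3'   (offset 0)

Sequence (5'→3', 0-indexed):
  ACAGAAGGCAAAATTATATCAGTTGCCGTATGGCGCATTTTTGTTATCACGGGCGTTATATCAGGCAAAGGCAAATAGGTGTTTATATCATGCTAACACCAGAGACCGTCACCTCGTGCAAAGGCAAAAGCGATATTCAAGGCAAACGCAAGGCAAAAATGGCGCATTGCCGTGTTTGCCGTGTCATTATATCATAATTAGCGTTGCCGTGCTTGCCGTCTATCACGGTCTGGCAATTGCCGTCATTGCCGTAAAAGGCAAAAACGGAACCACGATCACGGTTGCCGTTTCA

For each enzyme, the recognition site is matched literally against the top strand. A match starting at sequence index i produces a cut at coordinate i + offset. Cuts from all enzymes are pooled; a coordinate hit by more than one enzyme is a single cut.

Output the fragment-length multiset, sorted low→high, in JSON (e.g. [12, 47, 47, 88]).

[6,7,8,8,8,9,9,9,9,9,10,10,10,11,13,14,14,15,17,18,18,21,39]

Site scan:
  AzqI (ATCACGG, off=2): starts [45, 221, 274] → cuts [47, 223, 276]
  HnxI (AAGGCAAA, off=1): starts [4, 67, 120, 138, 149, 254] → cuts [5, 68, 121, 139, 150, 255]
  LmaIX (TTGCCGT, off=1): starts [22, 166, 175, 203, 212, 236, 245, 281] → cuts [23, 167, 176, 204, 213, 237, 246, 282]
  CdoII (ATGGCGCA, off=1): starts [29, 158] → cuts [30, 159]
  WciX (TTATATC, off=0): starts [13, 55, 82, 186] → cuts [13, 55, 82, 186]

All cut coordinates (distinct, sorted): [5, 13, 23, 30, 47, 55, 68, 82, 121, 139, 150, 159, 167, 176, 186, 204, 213, 223, 237, 246, 255, 276, 282]

Fragments:
  5→13: 8 bp
  13→23: 10 bp
  23→30: 7 bp
  30→47: 17 bp
  47→55: 8 bp
  55→68: 13 bp
  68→82: 14 bp
  82→121: 39 bp
  121→139: 18 bp
  139→150: 11 bp
  150→159: 9 bp
  159→167: 8 bp
  167→176: 9 bp
  176→186: 10 bp
  186→204: 18 bp
  204→213: 9 bp
  213→223: 10 bp
  223→237: 14 bp
  237→246: 9 bp
  246→255: 9 bp
  255→276: 21 bp
  276→282: 6 bp
  282→5 (wrap): 292-282+5 = 15 bp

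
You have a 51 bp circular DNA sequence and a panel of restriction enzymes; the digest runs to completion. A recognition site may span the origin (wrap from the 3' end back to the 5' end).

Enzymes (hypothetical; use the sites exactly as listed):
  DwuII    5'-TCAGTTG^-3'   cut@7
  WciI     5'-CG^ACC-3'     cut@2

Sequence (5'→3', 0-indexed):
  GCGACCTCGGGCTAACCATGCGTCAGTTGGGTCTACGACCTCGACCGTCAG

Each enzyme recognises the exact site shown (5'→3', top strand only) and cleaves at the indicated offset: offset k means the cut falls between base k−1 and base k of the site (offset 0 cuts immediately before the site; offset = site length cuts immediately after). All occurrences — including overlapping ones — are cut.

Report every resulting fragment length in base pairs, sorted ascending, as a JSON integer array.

Scan for sites:
  DwuII (TCAGTTG, off=7): starts [22] → cuts [29]
  WciI (CGACC, off=2): starts [1, 35, 41] → cuts [3, 37, 43]

All cut coordinates (distinct, sorted): [3, 29, 37, 43]

Fragments:
  3→29: 26 bp
  29→37: 8 bp
  37→43: 6 bp
  43→3 (wrap): 51-43+3 = 11 bp

[6,8,11,26]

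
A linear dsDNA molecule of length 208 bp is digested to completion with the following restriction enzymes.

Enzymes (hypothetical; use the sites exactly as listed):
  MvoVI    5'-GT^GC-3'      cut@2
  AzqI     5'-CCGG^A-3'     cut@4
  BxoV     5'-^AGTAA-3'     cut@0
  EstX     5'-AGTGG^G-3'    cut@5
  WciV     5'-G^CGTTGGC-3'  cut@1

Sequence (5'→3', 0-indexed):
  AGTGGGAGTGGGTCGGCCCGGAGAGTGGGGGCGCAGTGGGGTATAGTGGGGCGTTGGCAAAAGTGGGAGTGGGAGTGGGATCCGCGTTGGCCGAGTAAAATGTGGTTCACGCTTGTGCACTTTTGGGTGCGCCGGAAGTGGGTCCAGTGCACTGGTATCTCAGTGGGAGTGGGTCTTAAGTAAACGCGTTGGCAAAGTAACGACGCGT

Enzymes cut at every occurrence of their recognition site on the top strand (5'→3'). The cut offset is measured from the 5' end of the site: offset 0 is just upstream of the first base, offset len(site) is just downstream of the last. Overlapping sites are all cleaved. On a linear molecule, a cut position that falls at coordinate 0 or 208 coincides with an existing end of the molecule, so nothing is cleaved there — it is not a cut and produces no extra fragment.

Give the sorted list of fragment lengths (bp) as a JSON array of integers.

[2,5,6,6,6,6,6,6,6,7,7,7,8,9,9,10,10,11,12,13,15,18,23]

Scan for sites:
  MvoVI (GTGC, off=2): starts [114, 126, 146] → cuts [116, 128, 148]
  AzqI (CCGGA, off=4): starts [17, 131] → cuts [21, 135]
  BxoV (AGTAA, off=0): starts [93, 178, 195] → cuts [93, 178, 195]
  EstX (AGTGGG, off=5): starts [0, 6, 23, 34, 44, 61, 67, 73, 136, 161, 167] → cuts [5, 11, 28, 39, 49, 66, 72, 78, 141, 166, 172]
  WciV (GCGTTGGC, off=1): starts [50, 83, 185] → cuts [51, 84, 186]

Pooled cuts: [5, 11, 21, 28, 39, 49, 51, 66, 72, 78, 84, 93, 116, 128, 135, 141, 148, 166, 172, 178, 186, 195]

Fragments:
  [0,5): 5 bp
  [5,11): 6 bp
  [11,21): 10 bp
  [21,28): 7 bp
  [28,39): 11 bp
  [39,49): 10 bp
  [49,51): 2 bp
  [51,66): 15 bp
  [66,72): 6 bp
  [72,78): 6 bp
  [78,84): 6 bp
  [84,93): 9 bp
  [93,116): 23 bp
  [116,128): 12 bp
  [128,135): 7 bp
  [135,141): 6 bp
  [141,148): 7 bp
  [148,166): 18 bp
  [166,172): 6 bp
  [172,178): 6 bp
  [178,186): 8 bp
  [186,195): 9 bp
  [195,208): 13 bp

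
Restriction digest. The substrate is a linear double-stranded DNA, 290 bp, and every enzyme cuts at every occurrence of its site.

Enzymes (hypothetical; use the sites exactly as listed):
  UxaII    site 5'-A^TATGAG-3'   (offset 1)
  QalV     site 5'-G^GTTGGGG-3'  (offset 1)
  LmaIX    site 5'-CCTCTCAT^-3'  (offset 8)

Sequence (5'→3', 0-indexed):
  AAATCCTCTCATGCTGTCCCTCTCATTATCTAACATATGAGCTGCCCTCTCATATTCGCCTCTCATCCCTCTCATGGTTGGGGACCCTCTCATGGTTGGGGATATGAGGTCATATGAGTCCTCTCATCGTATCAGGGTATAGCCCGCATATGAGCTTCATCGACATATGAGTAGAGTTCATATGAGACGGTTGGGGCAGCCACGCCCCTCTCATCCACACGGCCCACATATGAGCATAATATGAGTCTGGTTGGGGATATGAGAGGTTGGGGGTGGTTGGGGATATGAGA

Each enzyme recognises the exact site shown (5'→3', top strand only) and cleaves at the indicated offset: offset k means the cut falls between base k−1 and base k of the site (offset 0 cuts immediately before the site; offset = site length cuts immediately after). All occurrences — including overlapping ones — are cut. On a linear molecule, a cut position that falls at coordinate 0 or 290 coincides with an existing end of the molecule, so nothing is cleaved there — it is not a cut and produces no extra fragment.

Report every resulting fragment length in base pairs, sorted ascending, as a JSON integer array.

Scan for sites:
  UxaII ATATGAG/1: at [34, 101, 111, 147, 164, 179, 227, 238, 256, 282] ⇒ [35, 102, 112, 148, 165, 180, 228, 239, 257, 283]
  QalV GGTTGGGG/1: at [75, 93, 188, 248, 264, 274] ⇒ [76, 94, 189, 249, 265, 275]
  LmaIX CCTCTCAT/8: at [4, 18, 45, 58, 67, 85, 119, 206] ⇒ [12, 26, 53, 66, 75, 93, 127, 214]

All cut coordinates (distinct, sorted): [12, 26, 35, 53, 66, 75, 76, 93, 94, 102, 112, 127, 148, 165, 180, 189, 214, 228, 239, 249, 257, 265, 275, 283]

Fragments:
  [0,12): 12 bp
  [12,26): 14 bp
  [26,35): 9 bp
  [35,53): 18 bp
  [53,66): 13 bp
  [66,75): 9 bp
  [75,76): 1 bp
  [76,93): 17 bp
  [93,94): 1 bp
  [94,102): 8 bp
  [102,112): 10 bp
  [112,127): 15 bp
  [127,148): 21 bp
  [148,165): 17 bp
  [165,180): 15 bp
  [180,189): 9 bp
  [189,214): 25 bp
  [214,228): 14 bp
  [228,239): 11 bp
  [239,249): 10 bp
  [249,257): 8 bp
  [257,265): 8 bp
  [265,275): 10 bp
  [275,283): 8 bp
  [283,290): 7 bp

[1,1,7,8,8,8,8,9,9,9,10,10,10,11,12,13,14,14,15,15,17,17,18,21,25]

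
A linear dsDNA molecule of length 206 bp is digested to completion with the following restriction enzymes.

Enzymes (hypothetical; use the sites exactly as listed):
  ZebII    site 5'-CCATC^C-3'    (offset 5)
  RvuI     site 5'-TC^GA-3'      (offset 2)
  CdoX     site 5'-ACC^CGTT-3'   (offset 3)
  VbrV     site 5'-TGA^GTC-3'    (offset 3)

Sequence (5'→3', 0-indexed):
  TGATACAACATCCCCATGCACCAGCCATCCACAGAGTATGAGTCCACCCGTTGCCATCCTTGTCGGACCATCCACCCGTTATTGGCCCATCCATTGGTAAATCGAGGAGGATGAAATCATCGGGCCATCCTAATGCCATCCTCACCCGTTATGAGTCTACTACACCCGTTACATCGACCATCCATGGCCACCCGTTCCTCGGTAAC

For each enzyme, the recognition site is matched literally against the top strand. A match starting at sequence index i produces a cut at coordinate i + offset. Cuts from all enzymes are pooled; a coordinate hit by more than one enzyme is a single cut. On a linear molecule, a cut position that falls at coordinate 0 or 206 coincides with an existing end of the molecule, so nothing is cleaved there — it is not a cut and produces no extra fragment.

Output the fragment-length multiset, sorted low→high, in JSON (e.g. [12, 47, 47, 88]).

[4,6,7,7,8,9,10,10,11,12,12,12,14,14,15,26,29]

Site scan:
  ZebII CCATCC/5: at [24, 53, 67, 86, 124, 135, 177] ⇒ [29, 58, 72, 91, 129, 140, 182]
  RvuI TCGA/2: at [101, 173] ⇒ [103, 175]
  CdoX ACCCGTT/3: at [45, 73, 143, 163, 189] ⇒ [48, 76, 146, 166, 192]
  VbrV TGAGTC/3: at [38, 151] ⇒ [41, 154]

Pooled cuts: [29, 41, 48, 58, 72, 76, 91, 103, 129, 140, 146, 154, 166, 175, 182, 192]

Fragment lengths:
  [0,29): 29 bp
  [29,41): 12 bp
  [41,48): 7 bp
  [48,58): 10 bp
  [58,72): 14 bp
  [72,76): 4 bp
  [76,91): 15 bp
  [91,103): 12 bp
  [103,129): 26 bp
  [129,140): 11 bp
  [140,146): 6 bp
  [146,154): 8 bp
  [154,166): 12 bp
  [166,175): 9 bp
  [175,182): 7 bp
  [182,192): 10 bp
  [192,206): 14 bp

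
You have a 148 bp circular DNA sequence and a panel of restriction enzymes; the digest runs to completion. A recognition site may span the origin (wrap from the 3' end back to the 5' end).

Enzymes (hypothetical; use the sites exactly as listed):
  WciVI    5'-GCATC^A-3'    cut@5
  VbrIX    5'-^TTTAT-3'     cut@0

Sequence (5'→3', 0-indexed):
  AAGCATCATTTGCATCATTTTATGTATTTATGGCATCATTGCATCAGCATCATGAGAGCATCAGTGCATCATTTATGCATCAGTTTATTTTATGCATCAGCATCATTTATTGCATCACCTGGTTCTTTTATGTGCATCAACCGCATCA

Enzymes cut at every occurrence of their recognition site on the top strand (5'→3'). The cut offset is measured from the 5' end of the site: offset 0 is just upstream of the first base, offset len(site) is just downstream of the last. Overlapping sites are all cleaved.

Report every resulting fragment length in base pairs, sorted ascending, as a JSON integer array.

Site scan:
  WciVI GCATCA/5: at [2, 11, 32, 40, 46, 57, 65, 76, 93, 99, 111, 133, 142] ⇒ [7, 16, 37, 45, 51, 62, 70, 81, 98, 104, 116, 138, 147]
  VbrIX TTTAT/0: at [18, 26, 71, 83, 88, 105, 126] ⇒ [18, 26, 71, 83, 88, 105, 126]

Pooled cuts: [7, 16, 18, 26, 37, 45, 51, 62, 70, 71, 81, 83, 88, 98, 104, 105, 116, 126, 138, 147]

Fragment lengths:
  7→16: 9 bp
  16→18: 2 bp
  18→26: 8 bp
  26→37: 11 bp
  37→45: 8 bp
  45→51: 6 bp
  51→62: 11 bp
  62→70: 8 bp
  70→71: 1 bp
  71→81: 10 bp
  81→83: 2 bp
  83→88: 5 bp
  88→98: 10 bp
  98→104: 6 bp
  104→105: 1 bp
  105→116: 11 bp
  116→126: 10 bp
  126→138: 12 bp
  138→147: 9 bp
  147→7 (wrap): 148-147+7 = 8 bp

[1,1,2,2,5,6,6,8,8,8,8,9,9,10,10,10,11,11,11,12]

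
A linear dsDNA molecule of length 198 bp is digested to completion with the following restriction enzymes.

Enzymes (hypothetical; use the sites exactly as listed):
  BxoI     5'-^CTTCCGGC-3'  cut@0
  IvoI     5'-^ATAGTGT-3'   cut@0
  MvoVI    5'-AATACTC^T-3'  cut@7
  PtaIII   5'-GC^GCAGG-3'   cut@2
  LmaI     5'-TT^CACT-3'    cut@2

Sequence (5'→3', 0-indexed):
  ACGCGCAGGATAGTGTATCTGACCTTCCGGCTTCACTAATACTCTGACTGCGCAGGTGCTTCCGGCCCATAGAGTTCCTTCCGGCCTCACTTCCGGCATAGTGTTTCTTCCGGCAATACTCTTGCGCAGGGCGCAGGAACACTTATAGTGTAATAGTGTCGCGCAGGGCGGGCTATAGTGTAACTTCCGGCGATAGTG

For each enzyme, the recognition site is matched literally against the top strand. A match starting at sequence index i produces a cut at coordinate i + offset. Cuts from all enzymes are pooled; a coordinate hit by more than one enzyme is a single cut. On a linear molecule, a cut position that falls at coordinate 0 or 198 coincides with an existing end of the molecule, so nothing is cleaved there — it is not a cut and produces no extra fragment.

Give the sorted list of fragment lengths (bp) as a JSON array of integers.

Scan for sites:
  BxoI CTTCCGGC/0: at [23, 58, 77, 89, 106, 183] ⇒ [23, 58, 77, 89, 106, 183]
  IvoI ATAGTGT/0: at [9, 97, 144, 152, 174] ⇒ [9, 97, 144, 152, 174]
  MvoVI AATACTCT/7: at [37, 114] ⇒ [44, 121]
  PtaIII GCGCAGG/2: at [2, 49, 123, 130, 160] ⇒ [4, 51, 125, 132, 162]
  LmaI TTCACT/2: at [31] ⇒ [33]

All cut coordinates (distinct, sorted): [4, 9, 23, 33, 44, 51, 58, 77, 89, 97, 106, 121, 125, 132, 144, 152, 162, 174, 183]

Fragment lengths:
  [0,4): 4 bp
  [4,9): 5 bp
  [9,23): 14 bp
  [23,33): 10 bp
  [33,44): 11 bp
  [44,51): 7 bp
  [51,58): 7 bp
  [58,77): 19 bp
  [77,89): 12 bp
  [89,97): 8 bp
  [97,106): 9 bp
  [106,121): 15 bp
  [121,125): 4 bp
  [125,132): 7 bp
  [132,144): 12 bp
  [144,152): 8 bp
  [152,162): 10 bp
  [162,174): 12 bp
  [174,183): 9 bp
  [183,198): 15 bp

[4,4,5,7,7,7,8,8,9,9,10,10,11,12,12,12,14,15,15,19]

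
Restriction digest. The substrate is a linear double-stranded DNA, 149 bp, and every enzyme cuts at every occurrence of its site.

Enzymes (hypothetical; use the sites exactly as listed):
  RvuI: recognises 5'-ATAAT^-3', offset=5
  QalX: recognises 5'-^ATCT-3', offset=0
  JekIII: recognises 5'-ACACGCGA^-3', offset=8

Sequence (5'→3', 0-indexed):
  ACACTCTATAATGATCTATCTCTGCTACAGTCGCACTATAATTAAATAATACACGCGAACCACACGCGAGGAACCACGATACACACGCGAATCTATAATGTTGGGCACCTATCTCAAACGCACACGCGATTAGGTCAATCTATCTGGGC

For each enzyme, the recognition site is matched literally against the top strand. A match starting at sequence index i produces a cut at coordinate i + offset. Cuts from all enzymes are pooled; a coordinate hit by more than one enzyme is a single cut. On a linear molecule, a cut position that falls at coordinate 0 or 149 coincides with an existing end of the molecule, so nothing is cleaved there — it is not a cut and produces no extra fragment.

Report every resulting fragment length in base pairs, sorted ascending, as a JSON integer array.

[1,4,4,8,8,8,8,9,11,11,12,19,21,25]

Scan for sites:
  RvuI ATAAT/5: at [7, 37, 45, 94] ⇒ [12, 42, 50, 99]
  QalX ATCT/0: at [13, 17, 90, 110, 137, 141] ⇒ [13, 17, 90, 110, 137, 141]
  JekIII ACACGCGA/8: at [50, 61, 82, 121] ⇒ [58, 69, 90, 129]

Pooled cuts: [12, 13, 17, 42, 50, 58, 69, 90, 99, 110, 129, 137, 141]

Fragment lengths:
  [0,12): 12 bp
  [12,13): 1 bp
  [13,17): 4 bp
  [17,42): 25 bp
  [42,50): 8 bp
  [50,58): 8 bp
  [58,69): 11 bp
  [69,90): 21 bp
  [90,99): 9 bp
  [99,110): 11 bp
  [110,129): 19 bp
  [129,137): 8 bp
  [137,141): 4 bp
  [141,149): 8 bp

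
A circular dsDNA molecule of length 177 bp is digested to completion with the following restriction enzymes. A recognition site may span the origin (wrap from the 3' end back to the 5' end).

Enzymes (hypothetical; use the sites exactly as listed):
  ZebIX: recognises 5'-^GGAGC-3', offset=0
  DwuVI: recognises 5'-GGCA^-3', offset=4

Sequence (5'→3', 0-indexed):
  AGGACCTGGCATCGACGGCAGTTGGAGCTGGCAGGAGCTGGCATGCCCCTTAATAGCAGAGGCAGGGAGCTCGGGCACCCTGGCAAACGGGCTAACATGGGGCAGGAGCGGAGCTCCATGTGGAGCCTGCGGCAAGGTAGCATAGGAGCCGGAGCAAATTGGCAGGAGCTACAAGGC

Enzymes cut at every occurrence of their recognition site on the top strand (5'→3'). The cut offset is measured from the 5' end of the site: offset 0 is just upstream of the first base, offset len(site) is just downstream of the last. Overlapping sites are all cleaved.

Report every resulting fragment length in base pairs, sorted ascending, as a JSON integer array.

Per-enzyme occurrences:
  ZebIX GGAGC/0: at [23, 33, 65, 104, 109, 121, 144, 150, 164] ⇒ [23, 33, 65, 104, 109, 121, 144, 150, 164]
  DwuVI GGCA/4: at [7, 16, 29, 39, 60, 73, 81, 100, 130, 160, 174] ⇒ [1, 11, 20, 33, 43, 64, 77, 85, 104, 134, 164]

All cut coordinates (distinct, sorted): [1, 11, 20, 23, 33, 43, 64, 65, 77, 85, 104, 109, 121, 134, 144, 150, 164]

Fragment lengths:
  1→11: 10 bp
  11→20: 9 bp
  20→23: 3 bp
  23→33: 10 bp
  33→43: 10 bp
  43→64: 21 bp
  64→65: 1 bp
  65→77: 12 bp
  77→85: 8 bp
  85→104: 19 bp
  104→109: 5 bp
  109→121: 12 bp
  121→134: 13 bp
  134→144: 10 bp
  144→150: 6 bp
  150→164: 14 bp
  164→1 (wrap): 177-164+1 = 14 bp

[1,3,5,6,8,9,10,10,10,10,12,12,13,14,14,19,21]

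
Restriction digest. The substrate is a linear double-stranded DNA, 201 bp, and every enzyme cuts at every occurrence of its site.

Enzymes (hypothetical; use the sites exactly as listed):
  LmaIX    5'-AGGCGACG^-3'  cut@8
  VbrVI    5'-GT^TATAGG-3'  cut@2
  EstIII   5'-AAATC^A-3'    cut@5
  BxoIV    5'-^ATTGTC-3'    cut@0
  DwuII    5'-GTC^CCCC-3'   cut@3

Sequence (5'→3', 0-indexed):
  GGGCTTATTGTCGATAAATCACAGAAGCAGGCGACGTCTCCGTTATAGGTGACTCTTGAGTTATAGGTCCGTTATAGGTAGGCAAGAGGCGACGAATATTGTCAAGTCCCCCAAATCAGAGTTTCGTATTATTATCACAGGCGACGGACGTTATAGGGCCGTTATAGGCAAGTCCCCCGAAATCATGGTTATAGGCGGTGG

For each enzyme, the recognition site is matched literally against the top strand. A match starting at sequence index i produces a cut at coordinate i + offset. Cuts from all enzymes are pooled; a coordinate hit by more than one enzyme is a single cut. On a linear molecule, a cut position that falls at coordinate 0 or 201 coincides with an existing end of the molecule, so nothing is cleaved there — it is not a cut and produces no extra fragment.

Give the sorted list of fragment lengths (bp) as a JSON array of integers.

[3,5,5,6,7,9,10,11,11,11,12,12,14,16,18,22,29]

Site scan:
  LmaIX (AGGCGACG, off=8): starts [28, 86, 138] → cuts [36, 94, 146]
  VbrVI (GTTATAGG, off=2): starts [41, 59, 70, 149, 160, 187] → cuts [43, 61, 72, 151, 162, 189]
  EstIII (AAATCA, off=5): starts [15, 112, 179] → cuts [20, 117, 184]
  BxoIV (ATTGTC, off=0): starts [6, 97] → cuts [6, 97]
  DwuII (GTCCCCC, off=3): starts [105, 171] → cuts [108, 174]

Pooled cuts: [6, 20, 36, 43, 61, 72, 94, 97, 108, 117, 146, 151, 162, 174, 184, 189]

Fragment lengths:
  [0,6): 6 bp
  [6,20): 14 bp
  [20,36): 16 bp
  [36,43): 7 bp
  [43,61): 18 bp
  [61,72): 11 bp
  [72,94): 22 bp
  [94,97): 3 bp
  [97,108): 11 bp
  [108,117): 9 bp
  [117,146): 29 bp
  [146,151): 5 bp
  [151,162): 11 bp
  [162,174): 12 bp
  [174,184): 10 bp
  [184,189): 5 bp
  [189,201): 12 bp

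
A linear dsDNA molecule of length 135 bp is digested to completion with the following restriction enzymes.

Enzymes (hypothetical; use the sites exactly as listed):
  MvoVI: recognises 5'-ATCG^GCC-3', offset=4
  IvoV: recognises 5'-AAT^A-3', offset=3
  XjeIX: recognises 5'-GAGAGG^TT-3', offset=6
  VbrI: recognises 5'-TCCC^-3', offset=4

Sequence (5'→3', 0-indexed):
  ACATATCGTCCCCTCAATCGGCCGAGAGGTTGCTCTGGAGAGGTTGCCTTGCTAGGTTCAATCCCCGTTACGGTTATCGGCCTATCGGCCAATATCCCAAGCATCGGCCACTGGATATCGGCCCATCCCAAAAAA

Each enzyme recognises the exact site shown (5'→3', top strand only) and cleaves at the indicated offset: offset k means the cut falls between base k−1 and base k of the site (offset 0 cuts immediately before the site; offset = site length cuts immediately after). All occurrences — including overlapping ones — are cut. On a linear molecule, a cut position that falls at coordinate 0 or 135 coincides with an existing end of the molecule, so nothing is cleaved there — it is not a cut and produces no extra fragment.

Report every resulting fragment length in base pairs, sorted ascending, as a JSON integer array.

[5,6,6,8,8,8,9,9,12,14,14,14,22]

Per-enzyme occurrences:
  MvoVI ATCGGCC/4: at [16, 75, 83, 102, 116] ⇒ [20, 79, 87, 106, 120]
  IvoV AATA/3: at [90] ⇒ [93]
  XjeIX GAGAGGTT/6: at [23, 37] ⇒ [29, 43]
  VbrI TCCC/4: at [8, 61, 94, 125] ⇒ [12, 65, 98, 129]

All cut coordinates (distinct, sorted): [12, 20, 29, 43, 65, 79, 87, 93, 98, 106, 120, 129]

Fragment lengths:
  [0,12): 12 bp
  [12,20): 8 bp
  [20,29): 9 bp
  [29,43): 14 bp
  [43,65): 22 bp
  [65,79): 14 bp
  [79,87): 8 bp
  [87,93): 6 bp
  [93,98): 5 bp
  [98,106): 8 bp
  [106,120): 14 bp
  [120,129): 9 bp
  [129,135): 6 bp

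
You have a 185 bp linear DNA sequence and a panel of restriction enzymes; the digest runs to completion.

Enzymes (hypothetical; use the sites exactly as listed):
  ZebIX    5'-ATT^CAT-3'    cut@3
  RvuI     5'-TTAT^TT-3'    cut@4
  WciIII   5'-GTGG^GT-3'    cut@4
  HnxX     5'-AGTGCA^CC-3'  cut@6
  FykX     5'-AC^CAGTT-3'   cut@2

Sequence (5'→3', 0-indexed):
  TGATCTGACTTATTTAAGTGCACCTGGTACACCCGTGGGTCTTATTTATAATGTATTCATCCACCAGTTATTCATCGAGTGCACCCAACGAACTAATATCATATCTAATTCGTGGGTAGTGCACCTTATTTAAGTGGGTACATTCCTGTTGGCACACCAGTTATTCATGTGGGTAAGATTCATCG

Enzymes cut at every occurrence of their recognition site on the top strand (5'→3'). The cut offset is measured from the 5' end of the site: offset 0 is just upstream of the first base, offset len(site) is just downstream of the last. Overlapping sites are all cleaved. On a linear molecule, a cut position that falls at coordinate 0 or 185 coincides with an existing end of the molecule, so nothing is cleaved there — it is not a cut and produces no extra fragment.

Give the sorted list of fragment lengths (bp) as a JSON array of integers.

Site scan:
  ZebIX (ATTCAT, off=3): starts [54, 69, 162, 177] → cuts [57, 72, 165, 180]
  RvuI (TTATTT, off=4): starts [9, 41, 125] → cuts [13, 45, 129]
  WciIII (GTGGGT, off=4): starts [34, 111, 133, 168] → cuts [38, 115, 137, 172]
  HnxX (AGTGCACC, off=6): starts [16, 77, 117] → cuts [22, 83, 123]
  FykX (ACCAGTT, off=2): starts [62, 155] → cuts [64, 157]

All cut coordinates (distinct, sorted): [13, 22, 38, 45, 57, 64, 72, 83, 115, 123, 129, 137, 157, 165, 172, 180]

Fragments:
  [0,13): 13 bp
  [13,22): 9 bp
  [22,38): 16 bp
  [38,45): 7 bp
  [45,57): 12 bp
  [57,64): 7 bp
  [64,72): 8 bp
  [72,83): 11 bp
  [83,115): 32 bp
  [115,123): 8 bp
  [123,129): 6 bp
  [129,137): 8 bp
  [137,157): 20 bp
  [157,165): 8 bp
  [165,172): 7 bp
  [172,180): 8 bp
  [180,185): 5 bp

[5,6,7,7,7,8,8,8,8,8,9,11,12,13,16,20,32]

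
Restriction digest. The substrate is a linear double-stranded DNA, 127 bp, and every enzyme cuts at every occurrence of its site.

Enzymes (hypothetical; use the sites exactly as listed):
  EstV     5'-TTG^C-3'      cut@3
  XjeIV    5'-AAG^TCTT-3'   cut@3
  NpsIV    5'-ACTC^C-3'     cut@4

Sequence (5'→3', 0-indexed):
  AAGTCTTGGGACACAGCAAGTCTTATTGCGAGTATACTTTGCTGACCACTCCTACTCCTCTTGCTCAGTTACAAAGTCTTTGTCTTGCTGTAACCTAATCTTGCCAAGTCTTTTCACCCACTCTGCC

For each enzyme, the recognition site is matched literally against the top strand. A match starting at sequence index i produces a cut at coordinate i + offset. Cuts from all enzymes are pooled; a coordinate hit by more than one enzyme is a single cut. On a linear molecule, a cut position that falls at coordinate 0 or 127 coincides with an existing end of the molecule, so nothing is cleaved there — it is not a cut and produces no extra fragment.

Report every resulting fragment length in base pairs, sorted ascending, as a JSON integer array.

Site scan:
  EstV (TTGC, off=3): starts [25, 38, 60, 84, 100] → cuts [28, 41, 63, 87, 103]
  XjeIV (AAGTCTT, off=3): starts [0, 17, 73, 105] → cuts [3, 20, 76, 108]
  NpsIV (ACTCC, off=4): starts [47, 53] → cuts [51, 57]

All cut coordinates (distinct, sorted): [3, 20, 28, 41, 51, 57, 63, 76, 87, 103, 108]

Fragment lengths:
  [0,3): 3 bp
  [3,20): 17 bp
  [20,28): 8 bp
  [28,41): 13 bp
  [41,51): 10 bp
  [51,57): 6 bp
  [57,63): 6 bp
  [63,76): 13 bp
  [76,87): 11 bp
  [87,103): 16 bp
  [103,108): 5 bp
  [108,127): 19 bp

[3,5,6,6,8,10,11,13,13,16,17,19]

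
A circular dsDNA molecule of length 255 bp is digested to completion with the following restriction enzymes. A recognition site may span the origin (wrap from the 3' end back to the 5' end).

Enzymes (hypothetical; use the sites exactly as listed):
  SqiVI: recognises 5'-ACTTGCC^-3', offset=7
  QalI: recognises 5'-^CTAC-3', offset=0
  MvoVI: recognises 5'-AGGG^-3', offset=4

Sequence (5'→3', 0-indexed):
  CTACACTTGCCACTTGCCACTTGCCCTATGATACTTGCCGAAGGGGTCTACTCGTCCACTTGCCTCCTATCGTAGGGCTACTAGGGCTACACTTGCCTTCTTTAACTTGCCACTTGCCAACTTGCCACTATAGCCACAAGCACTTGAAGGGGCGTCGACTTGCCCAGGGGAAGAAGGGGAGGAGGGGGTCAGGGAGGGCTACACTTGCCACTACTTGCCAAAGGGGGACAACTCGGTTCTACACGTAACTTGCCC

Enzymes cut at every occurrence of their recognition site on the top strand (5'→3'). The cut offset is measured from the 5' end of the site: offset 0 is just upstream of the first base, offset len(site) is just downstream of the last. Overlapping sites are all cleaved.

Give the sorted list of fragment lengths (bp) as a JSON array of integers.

[1,1,2,4,5,6,6,7,7,7,8,8,8,9,9,9,11,11,11,13,13,13,14,14,16,17,25]

Site scan:
  SqiVI (ACTTGCC, off=7): starts [4, 11, 18, 32, 57, 90, 104, 111, 119, 157, 202, 212, 247] → cuts [11, 18, 25, 39, 64, 97, 111, 118, 126, 164, 209, 219, 254]
  QalI (CTAC, off=0): starts [0, 47, 77, 86, 198, 210, 238] → cuts [0, 47, 77, 86, 198, 210, 238]
  MvoVI (AGGG, off=4): starts [41, 73, 82, 147, 165, 174, 182, 190, 194, 221] → cuts [45, 77, 86, 151, 169, 178, 186, 194, 198, 225]

All cut coordinates (distinct, sorted): [0, 11, 18, 25, 39, 45, 47, 64, 77, 86, 97, 111, 118, 126, 151, 164, 169, 178, 186, 194, 198, 209, 210, 219, 225, 238, 254]

Fragments:
  0→11: 11 bp
  11→18: 7 bp
  18→25: 7 bp
  25→39: 14 bp
  39→45: 6 bp
  45→47: 2 bp
  47→64: 17 bp
  64→77: 13 bp
  77→86: 9 bp
  86→97: 11 bp
  97→111: 14 bp
  111→118: 7 bp
  118→126: 8 bp
  126→151: 25 bp
  151→164: 13 bp
  164→169: 5 bp
  169→178: 9 bp
  178→186: 8 bp
  186→194: 8 bp
  194→198: 4 bp
  198→209: 11 bp
  209→210: 1 bp
  210→219: 9 bp
  219→225: 6 bp
  225→238: 13 bp
  238→254: 16 bp
  254→0 (wrap): 255-254+0 = 1 bp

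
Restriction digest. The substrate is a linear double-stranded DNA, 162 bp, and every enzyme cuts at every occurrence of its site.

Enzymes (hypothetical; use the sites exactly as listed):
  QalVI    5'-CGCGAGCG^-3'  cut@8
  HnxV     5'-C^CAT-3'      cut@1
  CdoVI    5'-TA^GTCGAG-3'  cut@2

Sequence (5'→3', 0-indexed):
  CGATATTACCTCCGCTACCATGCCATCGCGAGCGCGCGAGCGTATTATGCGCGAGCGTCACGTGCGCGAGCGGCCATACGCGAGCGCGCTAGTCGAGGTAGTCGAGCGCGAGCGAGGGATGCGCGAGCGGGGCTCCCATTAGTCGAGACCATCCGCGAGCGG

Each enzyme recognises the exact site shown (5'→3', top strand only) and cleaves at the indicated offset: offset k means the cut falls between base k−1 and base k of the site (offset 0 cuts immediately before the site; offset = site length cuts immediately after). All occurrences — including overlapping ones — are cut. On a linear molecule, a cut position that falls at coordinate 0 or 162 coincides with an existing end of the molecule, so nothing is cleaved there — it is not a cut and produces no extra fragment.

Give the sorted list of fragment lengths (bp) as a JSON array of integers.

[1,2,5,5,5,7,8,8,9,11,12,12,14,15,15,15,18]

Per-enzyme occurrences:
  QalVI (CGCGAGCG, off=8): starts [26, 34, 49, 64, 78, 106, 121, 153] → cuts [34, 42, 57, 72, 86, 114, 129, 161]
  HnxV (CCAT, off=1): starts [17, 22, 73, 135, 148] → cuts [18, 23, 74, 136, 149]
  CdoVI (TAGTCGAG, off=2): starts [89, 98, 139] → cuts [91, 100, 141]

All cut coordinates (distinct, sorted): [18, 23, 34, 42, 57, 72, 74, 86, 91, 100, 114, 129, 136, 141, 149, 161]

Fragments:
  [0,18): 18 bp
  [18,23): 5 bp
  [23,34): 11 bp
  [34,42): 8 bp
  [42,57): 15 bp
  [57,72): 15 bp
  [72,74): 2 bp
  [74,86): 12 bp
  [86,91): 5 bp
  [91,100): 9 bp
  [100,114): 14 bp
  [114,129): 15 bp
  [129,136): 7 bp
  [136,141): 5 bp
  [141,149): 8 bp
  [149,161): 12 bp
  [161,162): 1 bp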